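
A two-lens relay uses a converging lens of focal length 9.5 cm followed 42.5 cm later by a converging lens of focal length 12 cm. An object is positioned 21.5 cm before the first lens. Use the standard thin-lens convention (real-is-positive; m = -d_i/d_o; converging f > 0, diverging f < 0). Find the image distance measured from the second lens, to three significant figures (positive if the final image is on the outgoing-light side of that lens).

22.7 cm

First lens: d_i1 = 1/(1/9.5 - 1/21.5) = 17.021 cm.
That image sits 25.479 cm in front of the second lens, so d_o2 = 25.479 cm.
Second lens: d_i2 = 1/(1/12 - 1/(25.479)) = 22.683 cm.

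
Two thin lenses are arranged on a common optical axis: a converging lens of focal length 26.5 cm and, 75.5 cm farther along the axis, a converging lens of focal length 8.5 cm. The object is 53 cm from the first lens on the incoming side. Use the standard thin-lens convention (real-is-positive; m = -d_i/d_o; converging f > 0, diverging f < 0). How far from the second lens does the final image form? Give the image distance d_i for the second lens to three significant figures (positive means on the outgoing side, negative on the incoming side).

First lens: d_i1 = 1/(1/26.5 - 1/53) = 53.000 cm.
That image sits 22.500 cm in front of the second lens, so d_o2 = 22.500 cm.
Second lens: d_i2 = 1/(1/8.5 - 1/(22.500)) = 13.661 cm.

13.7 cm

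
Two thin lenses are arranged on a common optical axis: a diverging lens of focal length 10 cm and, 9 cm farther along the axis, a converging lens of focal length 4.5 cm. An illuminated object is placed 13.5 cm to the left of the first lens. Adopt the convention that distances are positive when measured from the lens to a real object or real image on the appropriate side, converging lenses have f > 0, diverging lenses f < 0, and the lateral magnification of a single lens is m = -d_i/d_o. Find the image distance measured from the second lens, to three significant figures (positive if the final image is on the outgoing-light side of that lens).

Lens 1: 1/d_i1 = 1/f_1 - 1/d_o1 = 1/(-10) - 1/13.5 = -0.17407 cm^-1, so d_i1 = -5.745 cm.
The intermediate image is virtual, 5.745 cm to the left of lens 1, so d_o2 = L - d_i1 = 9 - (-5.745) = 14.745 cm.
Lens 2: 1/d_i2 = 1/f_2 - 1/d_o2 = 1/4.5 - 1/(14.745) = 0.15440 cm^-1, so d_i2 = 6.477 cm.

6.48 cm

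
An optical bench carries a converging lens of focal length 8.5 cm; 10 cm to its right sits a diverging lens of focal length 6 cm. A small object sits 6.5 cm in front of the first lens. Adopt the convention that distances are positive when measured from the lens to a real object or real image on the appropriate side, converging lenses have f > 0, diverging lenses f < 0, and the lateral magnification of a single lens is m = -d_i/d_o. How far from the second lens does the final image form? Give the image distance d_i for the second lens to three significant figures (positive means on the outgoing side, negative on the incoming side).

-5.17 cm

Lens 1: 1/d_i1 = 1/f_1 - 1/d_o1 = 1/8.5 - 1/6.5 = -0.03620 cm^-1, so d_i1 = -27.625 cm.
The intermediate image is virtual, 27.625 cm to the left of lens 1, so d_o2 = L - d_i1 = 10 - (-27.625) = 37.625 cm.
Lens 2: 1/d_i2 = 1/f_2 - 1/d_o2 = 1/(-6) - 1/(37.625) = -0.19324 cm^-1, so d_i2 = -5.175 cm.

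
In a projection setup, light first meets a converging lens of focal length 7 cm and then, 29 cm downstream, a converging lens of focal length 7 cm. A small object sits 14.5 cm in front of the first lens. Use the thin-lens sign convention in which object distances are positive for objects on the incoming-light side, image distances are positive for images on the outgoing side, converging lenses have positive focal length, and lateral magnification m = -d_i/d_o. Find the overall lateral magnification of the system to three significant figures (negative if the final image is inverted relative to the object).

Applying the thin-lens equation to the first lens, 1/7 = 1/14.5 + 1/d_i1, which gives d_i1 = 13.533 cm.
Its lateral magnification is m_1 = -d_i1/d_o1 = -(13.533)/14.5 = -0.9333.
The intermediate image is 13.533 cm to the right of lens 1, so d_o2 = L - d_i1 = 29 - 13.533 = 15.467 cm.
Applying the thin-lens equation again with f_2 = 7 cm and d_o2 = 15.467 cm gives d_i2 = 12.787 cm.
m_2 = -(12.787)/(15.467) = -0.8268.
The system's lateral magnification is m_1 m_2 = (-0.9333)(-0.8268) = 0.7717.

0.772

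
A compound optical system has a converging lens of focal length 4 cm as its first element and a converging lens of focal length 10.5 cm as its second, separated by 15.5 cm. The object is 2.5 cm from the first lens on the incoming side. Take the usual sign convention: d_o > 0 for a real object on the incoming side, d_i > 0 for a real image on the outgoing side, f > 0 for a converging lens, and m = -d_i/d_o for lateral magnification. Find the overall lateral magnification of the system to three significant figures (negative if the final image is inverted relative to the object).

-2.40

Lens 1: 1/d_i1 = 1/f_1 - 1/d_o1 = 1/4 - 1/2.5 = -0.15000 cm^-1, so d_i1 = -6.667 cm.
m_1 = -(-6.667)/2.5 = 2.6667.
With d_i1 < 0 the first image is virtual and lies on the object side; the object distance for lens 2 is d_o2 = 15.5 - (-6.667) = 22.167 cm.
Lens 2: 1/d_i2 = 1/f_2 - 1/d_o2 = 1/10.5 - 1/(22.167) = 0.05013 cm^-1, so d_i2 = 19.950 cm.
m_2 = -(19.950)/(22.167) = -0.9000.
The system's lateral magnification is m_1 m_2 = (2.6667)(-0.9000) = -2.4000.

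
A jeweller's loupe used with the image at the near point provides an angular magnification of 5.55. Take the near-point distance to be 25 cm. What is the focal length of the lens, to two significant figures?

5.5 cm

For the image at the near point, M = 1 + D/f.
f = D/(M - 1) = 25/(5.55 - 1) = 5.495 cm.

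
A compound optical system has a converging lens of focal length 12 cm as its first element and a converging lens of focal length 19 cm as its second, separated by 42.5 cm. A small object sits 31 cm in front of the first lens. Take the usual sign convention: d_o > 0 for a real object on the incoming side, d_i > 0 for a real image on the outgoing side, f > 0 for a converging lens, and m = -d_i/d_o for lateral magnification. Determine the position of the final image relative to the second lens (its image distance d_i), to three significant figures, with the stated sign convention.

Lens 1: 1/d_i1 = 1/f_1 - 1/d_o1 = 1/12 - 1/31 = 0.05108 cm^-1, so d_i1 = 19.579 cm.
Object distance for lens 2: d_o2 = 42.5 - 19.579 = 22.921 cm.
Lens 2: 1/d_i2 = 1/f_2 - 1/d_o2 = 1/19 - 1/(22.921) = 0.00900 cm^-1, so d_i2 = 111.067 cm.

111 cm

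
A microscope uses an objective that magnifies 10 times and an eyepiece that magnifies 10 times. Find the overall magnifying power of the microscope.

100

The overall magnification of a compound microscope is the product of the objective and eyepiece magnifications:
M = M_obj x M_eye = 10 x 10 = 100.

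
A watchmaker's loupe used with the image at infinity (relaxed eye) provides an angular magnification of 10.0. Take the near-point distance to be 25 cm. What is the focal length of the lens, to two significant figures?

2.5 cm

For the image at infinity, M = D/f.
f = D/M = 25/10.0 = 2.500 cm.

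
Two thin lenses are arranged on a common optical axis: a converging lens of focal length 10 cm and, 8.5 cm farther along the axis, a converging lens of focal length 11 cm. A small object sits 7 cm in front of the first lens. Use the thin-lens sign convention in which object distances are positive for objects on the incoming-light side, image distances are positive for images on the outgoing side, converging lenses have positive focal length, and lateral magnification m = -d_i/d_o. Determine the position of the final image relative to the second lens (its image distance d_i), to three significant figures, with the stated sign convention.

16.8 cm

Applying the thin-lens equation to the first lens, 1/10 = 1/7 + 1/d_i1, which gives d_i1 = -23.333 cm.
With d_i1 < 0 the first image is virtual and lies on the object side; the object distance for lens 2 is d_o2 = 8.5 - (-23.333) = 31.833 cm.
Applying the thin-lens equation again with f_2 = 11 cm and d_o2 = 31.833 cm gives d_i2 = 16.808 cm.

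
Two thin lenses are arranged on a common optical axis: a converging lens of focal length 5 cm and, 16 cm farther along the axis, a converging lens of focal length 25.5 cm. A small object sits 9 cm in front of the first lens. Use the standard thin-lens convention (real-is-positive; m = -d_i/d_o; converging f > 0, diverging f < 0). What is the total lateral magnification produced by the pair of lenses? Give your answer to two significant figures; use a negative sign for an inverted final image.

-1.5

Lens 1: 1/d_i1 = 1/f_1 - 1/d_o1 = 1/5 - 1/9 = 0.08889 cm^-1, so d_i1 = 11.250 cm.
m_1 = -(11.250)/9 = -1.2500.
That image sits 4.750 cm in front of the second lens, so d_o2 = 4.750 cm.
Lens 2: 1/d_i2 = 1/f_2 - 1/d_o2 = 1/25.5 - 1/(4.750) = -0.17131 cm^-1, so d_i2 = -5.837 cm.
m_2 = -(-5.837)/(4.750) = 1.2289.
The system's lateral magnification is m_1 m_2 = (-1.2500)(1.2289) = -1.5361.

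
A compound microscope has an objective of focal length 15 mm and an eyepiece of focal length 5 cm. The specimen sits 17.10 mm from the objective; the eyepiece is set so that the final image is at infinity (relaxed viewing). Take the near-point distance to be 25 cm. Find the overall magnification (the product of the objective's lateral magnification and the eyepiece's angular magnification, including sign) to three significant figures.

Convert to cm: f_obj = 15 mm = 1.5 cm; d_o = 17.10 mm = 1.71 cm.
Objective: 1/d_i = 1/f_obj - 1/d_o = 1/1.5 - 1/1.71 = 0.08187 cm^-1, so d_i = 12.214 cm.
m_obj = -d_i/d_o = -12.214/1.71 = -7.143.
Eyepiece angular magnification (image at infinity): M_eye = D/f_e = 25/5 = 5.000.
Overall M = m_obj x M_eye = (-7.143)(5.000) = -35.71.

-35.7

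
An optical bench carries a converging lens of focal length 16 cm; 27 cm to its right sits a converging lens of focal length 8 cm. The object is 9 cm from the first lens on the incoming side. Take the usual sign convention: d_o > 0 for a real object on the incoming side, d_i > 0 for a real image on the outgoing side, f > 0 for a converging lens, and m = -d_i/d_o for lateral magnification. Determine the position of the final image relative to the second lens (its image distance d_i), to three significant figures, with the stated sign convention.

9.62 cm

Lens 1: 1/d_i1 = 1/f_1 - 1/d_o1 = 1/16 - 1/9 = -0.04861 cm^-1, so d_i1 = -20.571 cm.
With d_i1 < 0 the first image is virtual and lies on the object side; the object distance for lens 2 is d_o2 = 27 - (-20.571) = 47.571 cm.
Lens 2: 1/d_i2 = 1/f_2 - 1/d_o2 = 1/8 - 1/(47.571) = 0.10398 cm^-1, so d_i2 = 9.617 cm.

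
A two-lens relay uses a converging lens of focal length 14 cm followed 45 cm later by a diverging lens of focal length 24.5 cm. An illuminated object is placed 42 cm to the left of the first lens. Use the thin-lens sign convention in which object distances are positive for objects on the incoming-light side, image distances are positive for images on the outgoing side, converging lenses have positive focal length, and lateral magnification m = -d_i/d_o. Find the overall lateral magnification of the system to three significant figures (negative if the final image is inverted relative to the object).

-0.253

First lens: d_i1 = 1/(1/14 - 1/42) = 21.000 cm.
m_1 = -(21.000)/42 = -0.5000.
The intermediate image is 21.000 cm to the right of lens 1, so d_o2 = L - d_i1 = 45 - 21.000 = 24.000 cm.
Second lens: d_i2 = 1/(1/(-24.5) - 1/(24.000)) = -12.124 cm.
m_2 = -(-12.124)/(24.000) = 0.5052.
Total m = m_1 x m_2 = (-0.5000)(0.5052) = -0.2526.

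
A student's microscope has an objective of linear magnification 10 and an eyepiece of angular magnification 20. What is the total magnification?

The overall magnification of a compound microscope is the product of the objective and eyepiece magnifications:
M = M_obj x M_eye = 10 x 20 = 200.

200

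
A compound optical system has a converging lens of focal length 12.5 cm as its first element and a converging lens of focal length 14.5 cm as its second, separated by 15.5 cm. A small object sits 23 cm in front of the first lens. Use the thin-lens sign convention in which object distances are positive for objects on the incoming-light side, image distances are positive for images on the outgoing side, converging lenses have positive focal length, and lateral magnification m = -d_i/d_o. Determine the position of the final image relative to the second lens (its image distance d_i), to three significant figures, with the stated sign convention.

Applying the thin-lens equation to the first lens, 1/12.5 = 1/23 + 1/d_i1, which gives d_i1 = 27.381 cm.
Since 27.381 cm > 15.5 cm, the first image lies past the second lens and serves as a virtual object: d_o2 = L - d_i1 = -11.881 cm.
Applying the thin-lens equation again with f_2 = 14.5 cm and d_o2 = -11.881 cm gives d_i2 = 6.530 cm.

6.53 cm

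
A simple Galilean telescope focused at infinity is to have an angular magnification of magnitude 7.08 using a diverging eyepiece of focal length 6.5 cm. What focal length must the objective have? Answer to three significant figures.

|M| = f_obj/|f_eye|, so f_obj = |M| x |f_eye| = 7.08 x 6.5 = 46.020 cm.

46.0 cm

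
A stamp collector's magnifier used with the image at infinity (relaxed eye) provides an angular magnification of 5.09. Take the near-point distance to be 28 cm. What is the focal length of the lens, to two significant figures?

5.5 cm

For the image at infinity, M = D/f.
f = D/M = 28/5.09 = 5.501 cm.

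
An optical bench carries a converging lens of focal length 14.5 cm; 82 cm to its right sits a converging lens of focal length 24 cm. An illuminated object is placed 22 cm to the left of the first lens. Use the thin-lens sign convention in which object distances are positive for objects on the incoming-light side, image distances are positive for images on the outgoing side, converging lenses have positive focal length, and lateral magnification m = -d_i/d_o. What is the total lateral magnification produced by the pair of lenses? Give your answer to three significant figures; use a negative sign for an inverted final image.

3.00

Lens 1: 1/d_i1 = 1/f_1 - 1/d_o1 = 1/14.5 - 1/22 = 0.02351 cm^-1, so d_i1 = 42.533 cm.
m_1 = -(42.533)/22 = -1.9333.
That image sits 39.467 cm in front of the second lens, so d_o2 = 39.467 cm.
Lens 2: 1/d_i2 = 1/f_2 - 1/d_o2 = 1/24 - 1/(39.467) = 0.01633 cm^-1, so d_i2 = 61.241 cm.
m_2 = -(61.241)/(39.467) = -1.5517.
Overall magnification: m = m_1 m_2 = 3.0000.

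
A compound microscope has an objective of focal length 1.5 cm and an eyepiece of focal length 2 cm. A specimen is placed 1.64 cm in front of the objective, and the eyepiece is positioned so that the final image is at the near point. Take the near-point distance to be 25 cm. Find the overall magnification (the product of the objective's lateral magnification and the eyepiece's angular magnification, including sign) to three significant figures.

-145

Objective: 1/d_i = 1/f_obj - 1/d_o = 1/1.5 - 1/1.64 = 0.05691 cm^-1, so d_i = 17.571 cm.
m_obj = -d_i/d_o = -17.571/1.64 = -10.714.
Eyepiece angular magnification (image at near point): M_eye = 1 + D/f_e = 1 + 25/2 = 13.500.
Overall M = m_obj x M_eye = (-10.714)(13.500) = -144.64.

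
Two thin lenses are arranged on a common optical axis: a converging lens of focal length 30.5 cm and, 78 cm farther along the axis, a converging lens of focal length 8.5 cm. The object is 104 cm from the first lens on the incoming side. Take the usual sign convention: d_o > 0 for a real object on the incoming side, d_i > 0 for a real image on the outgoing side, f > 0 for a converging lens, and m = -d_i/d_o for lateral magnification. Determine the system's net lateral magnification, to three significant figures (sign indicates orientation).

0.134

Lens 1: 1/d_i1 = 1/f_1 - 1/d_o1 = 1/30.5 - 1/104 = 0.02317 cm^-1, so d_i1 = 43.156 cm.
m_1 = -(43.156)/104 = -0.4150.
Object distance for lens 2: d_o2 = 78 - 43.156 = 34.844 cm.
Lens 2: 1/d_i2 = 1/f_2 - 1/d_o2 = 1/8.5 - 1/(34.844) = 0.08895 cm^-1, so d_i2 = 11.243 cm.
m_2 = -(11.243)/(34.844) = -0.3227.
The system's lateral magnification is m_1 m_2 = (-0.4150)(-0.3227) = 0.1339.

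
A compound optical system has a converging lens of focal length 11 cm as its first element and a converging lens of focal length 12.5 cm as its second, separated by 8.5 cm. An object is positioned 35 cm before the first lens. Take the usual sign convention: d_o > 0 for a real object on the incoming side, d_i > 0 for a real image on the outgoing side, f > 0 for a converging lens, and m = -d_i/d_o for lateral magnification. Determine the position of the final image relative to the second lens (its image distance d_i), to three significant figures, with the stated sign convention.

Applying the thin-lens equation to the first lens, 1/11 = 1/35 + 1/d_i1, which gives d_i1 = 16.042 cm.
This image would form 16.042 cm past lens 1, i.e. 7.542 cm beyond lens 2, so it is a virtual object for lens 2: d_o2 = 8.5 - 16.042 = -7.542 cm.
Applying the thin-lens equation again with f_2 = 12.5 cm and d_o2 = -7.542 cm gives d_i2 = 4.704 cm.

4.70 cm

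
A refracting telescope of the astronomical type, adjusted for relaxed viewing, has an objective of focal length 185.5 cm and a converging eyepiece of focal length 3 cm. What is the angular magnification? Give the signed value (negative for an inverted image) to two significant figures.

-62

M = -f_obj/f_eye = -185.5/(3) = -61.833.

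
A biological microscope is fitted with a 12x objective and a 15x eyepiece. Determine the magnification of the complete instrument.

180

The overall magnification of a compound microscope is the product of the objective and eyepiece magnifications:
M = M_obj x M_eye = 12 x 15 = 180.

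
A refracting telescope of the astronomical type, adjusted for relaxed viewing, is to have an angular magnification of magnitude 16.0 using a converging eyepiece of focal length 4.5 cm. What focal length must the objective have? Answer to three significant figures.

|M| = f_obj/|f_eye|, so f_obj = |M| x |f_eye| = 16.0 x 4.5 = 72.000 cm.

72.0 cm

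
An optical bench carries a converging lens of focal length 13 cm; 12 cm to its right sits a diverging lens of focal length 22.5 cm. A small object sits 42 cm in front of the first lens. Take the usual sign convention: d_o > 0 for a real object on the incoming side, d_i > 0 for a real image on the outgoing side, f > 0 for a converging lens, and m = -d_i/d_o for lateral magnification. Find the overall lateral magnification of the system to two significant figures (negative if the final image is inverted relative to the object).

-0.64

First lens: d_i1 = 1/(1/13 - 1/42) = 18.828 cm.
m_1 = -(18.828)/42 = -0.4483.
This image would form 18.828 cm past lens 1, i.e. 6.828 cm beyond lens 2, so it is a virtual object for lens 2: d_o2 = 12 - 18.828 = -6.828 cm.
Second lens: d_i2 = 1/(1/(-22.5) - 1/(-6.828)) = 9.802 cm.
m_2 = -(9.802)/(-6.828) = 1.4356.
Overall magnification: m = m_1 m_2 = -0.6436.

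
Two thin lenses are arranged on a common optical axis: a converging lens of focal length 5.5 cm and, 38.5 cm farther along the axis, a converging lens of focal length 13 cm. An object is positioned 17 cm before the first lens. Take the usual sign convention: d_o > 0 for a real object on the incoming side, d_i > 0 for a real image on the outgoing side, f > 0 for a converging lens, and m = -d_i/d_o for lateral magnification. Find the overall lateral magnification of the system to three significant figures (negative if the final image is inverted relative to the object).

Lens 1: 1/d_i1 = 1/f_1 - 1/d_o1 = 1/5.5 - 1/17 = 0.12299 cm^-1, so d_i1 = 8.130 cm.
m_1 = -(8.130)/17 = -0.4783.
That image sits 30.370 cm in front of the second lens, so d_o2 = 30.370 cm.
Lens 2: 1/d_i2 = 1/f_2 - 1/d_o2 = 1/13 - 1/(30.370) = 0.04400 cm^-1, so d_i2 = 22.730 cm.
m_2 = -(22.730)/(30.370) = -0.7484.
The system's lateral magnification is m_1 m_2 = (-0.4783)(-0.7484) = 0.3579.

0.358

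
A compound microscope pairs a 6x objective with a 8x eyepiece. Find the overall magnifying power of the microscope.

48

The overall magnification of a compound microscope is the product of the objective and eyepiece magnifications:
M = M_obj x M_eye = 6 x 8 = 48.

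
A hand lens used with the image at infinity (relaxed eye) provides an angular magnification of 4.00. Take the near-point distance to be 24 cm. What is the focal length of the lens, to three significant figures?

6.00 cm

For the image at infinity, M = D/f.
f = D/M = 24/4.0 = 6.000 cm.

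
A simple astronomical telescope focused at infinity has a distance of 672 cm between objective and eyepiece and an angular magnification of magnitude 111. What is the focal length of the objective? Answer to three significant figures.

666 cm

In normal adjustment the tube length equals f_obj + f_eye and |M| = f_obj/f_eye.
So f_obj = 111 f_eye and 111 f_eye + f_eye = 672 cm, giving f_eye = 672/112 = 6.000 cm and f_obj = 666.000 cm.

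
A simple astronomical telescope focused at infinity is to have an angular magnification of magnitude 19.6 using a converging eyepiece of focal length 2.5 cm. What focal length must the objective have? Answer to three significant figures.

|M| = f_obj/|f_eye|, so f_obj = |M| x |f_eye| = 19.6 x 2.5 = 49.000 cm.

49.0 cm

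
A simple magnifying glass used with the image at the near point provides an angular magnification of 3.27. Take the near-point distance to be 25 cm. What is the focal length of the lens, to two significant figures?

11 cm

For the image at the near point, M = 1 + D/f.
f = D/(M - 1) = 25/(3.27 - 1) = 11.013 cm.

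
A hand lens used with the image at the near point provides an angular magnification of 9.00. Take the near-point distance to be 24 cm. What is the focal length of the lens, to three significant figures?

For the image at the near point, M = 1 + D/f.
f = D/(M - 1) = 24/(9.0 - 1) = 3.000 cm.

3.00 cm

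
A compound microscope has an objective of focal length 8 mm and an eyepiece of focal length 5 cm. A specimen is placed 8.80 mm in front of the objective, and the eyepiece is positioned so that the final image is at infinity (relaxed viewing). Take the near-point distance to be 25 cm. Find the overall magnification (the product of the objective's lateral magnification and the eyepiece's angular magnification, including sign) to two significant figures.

-50

Convert to cm: f_obj = 8 mm = 0.8 cm; d_o = 8.80 mm = 0.88 cm.
Objective: 1/d_i = 1/f_obj - 1/d_o = 1/0.8 - 1/0.88 = 0.11364 cm^-1, so d_i = 8.800 cm.
m_obj = -d_i/d_o = -8.800/0.88 = -10.000.
Eyepiece angular magnification (image at infinity): M_eye = D/f_e = 25/5 = 5.000.
Overall M = m_obj x M_eye = (-10.000)(5.000) = -50.00.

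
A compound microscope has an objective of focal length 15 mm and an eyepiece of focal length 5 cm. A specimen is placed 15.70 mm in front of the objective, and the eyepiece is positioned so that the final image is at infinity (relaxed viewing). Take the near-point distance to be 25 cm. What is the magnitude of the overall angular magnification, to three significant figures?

107

Convert to cm: f_obj = 15 mm = 1.5 cm; d_o = 15.70 mm = 1.57 cm.
Objective: 1/d_i = 1/f_obj - 1/d_o = 1/1.5 - 1/1.57 = 0.02972 cm^-1, so d_i = 33.643 cm.
m_obj = -d_i/d_o = -33.643/1.57 = -21.429.
Eyepiece angular magnification (image at infinity): M_eye = D/f_e = 25/5 = 5.000.
Overall M = m_obj x M_eye = (-21.429)(5.000) = -107.14.
|M| = 107.14.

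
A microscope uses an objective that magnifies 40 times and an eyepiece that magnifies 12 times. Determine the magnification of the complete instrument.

480

The overall magnification of a compound microscope is the product of the objective and eyepiece magnifications:
M = M_obj x M_eye = 40 x 12 = 480.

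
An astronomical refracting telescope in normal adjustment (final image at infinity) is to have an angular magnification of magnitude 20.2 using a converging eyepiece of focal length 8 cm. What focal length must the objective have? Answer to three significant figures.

|M| = f_obj/|f_eye|, so f_obj = |M| x |f_eye| = 20.2 x 8 = 161.600 cm.

162 cm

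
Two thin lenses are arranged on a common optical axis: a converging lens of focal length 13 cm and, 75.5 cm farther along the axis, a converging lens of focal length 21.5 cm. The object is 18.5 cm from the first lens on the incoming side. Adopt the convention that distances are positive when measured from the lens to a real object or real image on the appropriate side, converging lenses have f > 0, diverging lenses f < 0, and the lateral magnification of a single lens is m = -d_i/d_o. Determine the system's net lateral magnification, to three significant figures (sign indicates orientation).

4.95

Applying the thin-lens equation to the first lens, 1/13 = 1/18.5 + 1/d_i1, which gives d_i1 = 43.727 cm.
Its lateral magnification is m_1 = -d_i1/d_o1 = -(43.727)/18.5 = -2.3636.
Object distance for lens 2: d_o2 = 75.5 - 43.727 = 31.773 cm.
Applying the thin-lens equation again with f_2 = 21.5 cm and d_o2 = 31.773 cm gives d_i2 = 66.498 cm.
m_2 = -(66.498)/(31.773) = -2.0929.
The system's lateral magnification is m_1 m_2 = (-2.3636)(-2.0929) = 4.9469.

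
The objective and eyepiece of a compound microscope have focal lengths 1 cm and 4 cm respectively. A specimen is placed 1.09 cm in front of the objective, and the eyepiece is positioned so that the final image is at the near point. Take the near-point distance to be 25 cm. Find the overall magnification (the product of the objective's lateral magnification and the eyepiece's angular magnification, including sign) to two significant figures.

-81

Objective: 1/d_i = 1/f_obj - 1/d_o = 1/1 - 1/1.09 = 0.08257 cm^-1, so d_i = 12.111 cm.
m_obj = -d_i/d_o = -12.111/1.09 = -11.111.
Eyepiece angular magnification (image at near point): M_eye = 1 + D/f_e = 1 + 25/4 = 7.250.
Overall M = m_obj x M_eye = (-11.111)(7.250) = -80.56.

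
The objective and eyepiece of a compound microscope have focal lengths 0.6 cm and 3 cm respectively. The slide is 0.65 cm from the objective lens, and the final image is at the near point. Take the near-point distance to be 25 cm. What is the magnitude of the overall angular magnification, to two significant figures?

110

Objective: 1/d_i = 1/f_obj - 1/d_o = 1/0.6 - 1/0.65 = 0.12821 cm^-1, so d_i = 7.800 cm.
m_obj = -d_i/d_o = -7.800/0.65 = -12.000.
Eyepiece angular magnification (image at near point): M_eye = 1 + D/f_e = 1 + 25/3 = 9.333.
Overall M = m_obj x M_eye = (-12.000)(9.333) = -112.00.
|M| = 112.00.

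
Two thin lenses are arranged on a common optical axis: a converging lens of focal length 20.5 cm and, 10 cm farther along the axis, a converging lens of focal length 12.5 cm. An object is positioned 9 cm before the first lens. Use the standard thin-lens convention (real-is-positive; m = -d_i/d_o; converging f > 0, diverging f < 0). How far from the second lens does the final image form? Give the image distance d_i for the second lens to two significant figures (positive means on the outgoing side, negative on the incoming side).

Lens 1: 1/d_i1 = 1/f_1 - 1/d_o1 = 1/20.5 - 1/9 = -0.06233 cm^-1, so d_i1 = -16.043 cm.
With d_i1 < 0 the first image is virtual and lies on the object side; the object distance for lens 2 is d_o2 = 10 - (-16.043) = 26.043 cm.
Lens 2: 1/d_i2 = 1/f_2 - 1/d_o2 = 1/12.5 - 1/(26.043) = 0.04160 cm^-1, so d_i2 = 24.037 cm.

24 cm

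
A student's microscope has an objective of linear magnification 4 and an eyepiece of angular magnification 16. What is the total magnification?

The overall magnification of a compound microscope is the product of the objective and eyepiece magnifications:
M = M_obj x M_eye = 4 x 16 = 64.

64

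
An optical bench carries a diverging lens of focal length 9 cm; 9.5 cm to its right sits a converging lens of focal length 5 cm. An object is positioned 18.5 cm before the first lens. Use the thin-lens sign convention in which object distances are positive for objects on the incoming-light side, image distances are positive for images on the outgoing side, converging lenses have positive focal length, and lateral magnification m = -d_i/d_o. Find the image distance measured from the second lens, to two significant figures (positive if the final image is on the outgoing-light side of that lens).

7.4 cm

Lens 1: 1/d_i1 = 1/f_1 - 1/d_o1 = 1/(-9) - 1/18.5 = -0.16517 cm^-1, so d_i1 = -6.055 cm.
The intermediate image is virtual, 6.055 cm to the left of lens 1, so d_o2 = L - d_i1 = 9.5 - (-6.055) = 15.555 cm.
Lens 2: 1/d_i2 = 1/f_2 - 1/d_o2 = 1/5 - 1/(15.555) = 0.13571 cm^-1, so d_i2 = 7.369 cm.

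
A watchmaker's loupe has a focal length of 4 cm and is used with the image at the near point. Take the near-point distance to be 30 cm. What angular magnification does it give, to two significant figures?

8.5

M = 1 + D/f = 1 + 30/4 = 8.500.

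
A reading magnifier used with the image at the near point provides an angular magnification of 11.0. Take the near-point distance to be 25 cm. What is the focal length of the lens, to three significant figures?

For the image at the near point, M = 1 + D/f.
f = D/(M - 1) = 25/(11.0 - 1) = 2.500 cm.

2.50 cm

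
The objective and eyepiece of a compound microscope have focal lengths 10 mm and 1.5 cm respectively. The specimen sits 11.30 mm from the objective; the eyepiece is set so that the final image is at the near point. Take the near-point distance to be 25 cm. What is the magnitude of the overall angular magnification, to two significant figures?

Convert to cm: f_obj = 10 mm = 1 cm; d_o = 11.30 mm = 1.13 cm.
Objective: 1/d_i = 1/f_obj - 1/d_o = 1/1 - 1/1.13 = 0.11504 cm^-1, so d_i = 8.692 cm.
m_obj = -d_i/d_o = -8.692/1.13 = -7.692.
Eyepiece angular magnification (image at near point): M_eye = 1 + D/f_e = 1 + 25/1.5 = 17.667.
Overall M = m_obj x M_eye = (-7.692)(17.667) = -135.90.
|M| = 135.90.

140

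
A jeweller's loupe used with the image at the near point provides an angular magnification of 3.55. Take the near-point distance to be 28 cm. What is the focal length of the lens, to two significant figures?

For the image at the near point, M = 1 + D/f.
f = D/(M - 1) = 28/(3.55 - 1) = 10.980 cm.

11 cm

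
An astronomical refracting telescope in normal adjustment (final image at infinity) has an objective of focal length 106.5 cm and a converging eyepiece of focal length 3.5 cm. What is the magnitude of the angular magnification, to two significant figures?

|M| = f_obj/|f_eye| = 106.5/3.5 = 30.429.

30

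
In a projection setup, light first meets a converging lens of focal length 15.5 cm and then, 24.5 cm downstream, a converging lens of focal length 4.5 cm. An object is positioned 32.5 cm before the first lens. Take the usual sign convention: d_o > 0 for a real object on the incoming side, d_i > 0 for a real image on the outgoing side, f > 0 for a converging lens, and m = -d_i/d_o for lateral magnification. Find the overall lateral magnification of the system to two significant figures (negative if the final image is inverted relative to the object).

Applying the thin-lens equation to the first lens, 1/15.5 = 1/32.5 + 1/d_i1, which gives d_i1 = 29.632 cm.
Its lateral magnification is m_1 = -d_i1/d_o1 = -(29.632)/32.5 = -0.9118.
This image would form 29.632 cm past lens 1, i.e. 5.132 cm beyond lens 2, so it is a virtual object for lens 2: d_o2 = 24.5 - 29.632 = -5.132 cm.
Applying the thin-lens equation again with f_2 = 4.5 cm and d_o2 = -5.132 cm gives d_i2 = 2.398 cm.
m_2 = -(2.398)/(-5.132) = 0.4672.
The system's lateral magnification is m_1 m_2 = (-0.9118)(0.4672) = -0.4260.

-0.43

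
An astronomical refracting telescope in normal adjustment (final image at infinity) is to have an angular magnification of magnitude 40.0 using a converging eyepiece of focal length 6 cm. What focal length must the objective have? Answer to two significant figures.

240 cm

|M| = f_obj/|f_eye|, so f_obj = |M| x |f_eye| = 40.0 x 6 = 240.000 cm.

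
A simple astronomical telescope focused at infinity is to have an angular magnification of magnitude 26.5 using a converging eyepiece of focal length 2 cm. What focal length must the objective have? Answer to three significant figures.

|M| = f_obj/|f_eye|, so f_obj = |M| x |f_eye| = 26.5 x 2 = 53.000 cm.

53.0 cm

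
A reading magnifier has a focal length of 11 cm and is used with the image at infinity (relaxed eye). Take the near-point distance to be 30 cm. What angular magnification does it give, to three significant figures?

2.73

M = D/f = 30/11 = 2.727.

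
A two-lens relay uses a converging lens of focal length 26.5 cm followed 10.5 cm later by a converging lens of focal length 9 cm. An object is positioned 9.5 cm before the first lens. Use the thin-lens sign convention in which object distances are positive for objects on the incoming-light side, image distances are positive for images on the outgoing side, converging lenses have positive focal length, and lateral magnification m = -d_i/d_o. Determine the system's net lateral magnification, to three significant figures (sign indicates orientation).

-0.860

Applying the thin-lens equation to the first lens, 1/26.5 = 1/9.5 + 1/d_i1, which gives d_i1 = -14.809 cm.
Its lateral magnification is m_1 = -d_i1/d_o1 = -(-14.809)/9.5 = 1.5588.
The intermediate image is virtual, 14.809 cm to the left of lens 1, so d_o2 = L - d_i1 = 10.5 - (-14.809) = 25.309 cm.
Applying the thin-lens equation again with f_2 = 9 cm and d_o2 = 25.309 cm gives d_i2 = 13.967 cm.
m_2 = -(13.967)/(25.309) = -0.5518.
The system's lateral magnification is m_1 m_2 = (1.5588)(-0.5518) = -0.8602.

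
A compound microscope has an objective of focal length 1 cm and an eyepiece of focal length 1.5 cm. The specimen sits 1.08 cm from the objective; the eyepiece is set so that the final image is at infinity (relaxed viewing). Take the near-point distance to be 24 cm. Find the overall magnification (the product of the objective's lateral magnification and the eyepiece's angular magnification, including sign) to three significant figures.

-200

Objective: 1/d_i = 1/f_obj - 1/d_o = 1/1 - 1/1.08 = 0.07407 cm^-1, so d_i = 13.500 cm.
m_obj = -d_i/d_o = -13.500/1.08 = -12.500.
Eyepiece angular magnification (image at infinity): M_eye = D/f_e = 24/1.5 = 16.000.
Overall M = m_obj x M_eye = (-12.500)(16.000) = -200.00.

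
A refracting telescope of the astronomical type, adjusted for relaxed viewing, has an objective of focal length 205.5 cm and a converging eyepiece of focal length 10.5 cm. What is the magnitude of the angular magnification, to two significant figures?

20

|M| = f_obj/|f_eye| = 205.5/10.5 = 19.571.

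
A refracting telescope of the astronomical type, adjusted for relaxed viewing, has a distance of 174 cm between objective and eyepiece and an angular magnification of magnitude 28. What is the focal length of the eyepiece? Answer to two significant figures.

6.0 cm

In normal adjustment the tube length equals f_obj + f_eye and |M| = f_obj/f_eye.
So f_obj = 28 f_eye and 28 f_eye + f_eye = 174 cm, giving f_eye = 174/29 = 6.000 cm and f_obj = 168.000 cm.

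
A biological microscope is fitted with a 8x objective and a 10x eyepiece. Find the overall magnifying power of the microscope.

The overall magnification of a compound microscope is the product of the objective and eyepiece magnifications:
M = M_obj x M_eye = 8 x 10 = 80.

80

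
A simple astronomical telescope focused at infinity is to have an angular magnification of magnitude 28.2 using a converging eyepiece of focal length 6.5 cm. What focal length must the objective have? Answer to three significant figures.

183 cm

|M| = f_obj/|f_eye|, so f_obj = |M| x |f_eye| = 28.2 x 6.5 = 183.300 cm.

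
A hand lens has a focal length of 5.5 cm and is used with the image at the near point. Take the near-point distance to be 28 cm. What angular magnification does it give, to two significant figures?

M = 1 + D/f = 1 + 28/5.5 = 6.091.

6.1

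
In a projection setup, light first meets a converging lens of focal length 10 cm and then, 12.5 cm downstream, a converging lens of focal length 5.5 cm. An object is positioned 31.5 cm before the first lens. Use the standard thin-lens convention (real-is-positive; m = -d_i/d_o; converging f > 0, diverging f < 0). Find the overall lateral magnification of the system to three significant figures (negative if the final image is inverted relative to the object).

-0.334

First lens: d_i1 = 1/(1/10 - 1/31.5) = 14.651 cm.
m_1 = -(14.651)/31.5 = -0.4651.
This image would form 14.651 cm past lens 1, i.e. 2.151 cm beyond lens 2, so it is a virtual object for lens 2: d_o2 = 12.5 - 14.651 = -2.151 cm.
Second lens: d_i2 = 1/(1/5.5 - 1/(-2.151)) = 1.546 cm.
m_2 = -(1.546)/(-2.151) = 0.7188.
The system's lateral magnification is m_1 m_2 = (-0.4651)(0.7188) = -0.3343.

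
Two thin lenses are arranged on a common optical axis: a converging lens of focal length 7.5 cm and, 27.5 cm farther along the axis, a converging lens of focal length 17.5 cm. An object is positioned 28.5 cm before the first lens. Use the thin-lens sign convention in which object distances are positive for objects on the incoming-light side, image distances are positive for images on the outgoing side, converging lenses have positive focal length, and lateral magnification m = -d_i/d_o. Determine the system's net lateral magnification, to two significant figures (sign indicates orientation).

Lens 1: 1/d_i1 = 1/f_1 - 1/d_o1 = 1/7.5 - 1/28.5 = 0.09825 cm^-1, so d_i1 = 10.179 cm.
m_1 = -(10.179)/28.5 = -0.3571.
The intermediate image is 10.179 cm to the right of lens 1, so d_o2 = L - d_i1 = 27.5 - 10.179 = 17.321 cm.
Lens 2: 1/d_i2 = 1/f_2 - 1/d_o2 = 1/17.5 - 1/(17.321) = -0.00059 cm^-1, so d_i2 = -1697.500 cm.
m_2 = -(-1697.500)/(17.321) = 98.0000.
The system's lateral magnification is m_1 m_2 = (-0.3571)(98.0000) = -35.0000.

-35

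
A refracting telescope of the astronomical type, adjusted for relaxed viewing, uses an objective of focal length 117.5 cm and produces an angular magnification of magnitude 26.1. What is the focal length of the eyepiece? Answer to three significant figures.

|M| = f_obj/f_eye, so f_eye = f_obj/|M| = 117.5/26.1 = 4.502 cm.

4.50 cm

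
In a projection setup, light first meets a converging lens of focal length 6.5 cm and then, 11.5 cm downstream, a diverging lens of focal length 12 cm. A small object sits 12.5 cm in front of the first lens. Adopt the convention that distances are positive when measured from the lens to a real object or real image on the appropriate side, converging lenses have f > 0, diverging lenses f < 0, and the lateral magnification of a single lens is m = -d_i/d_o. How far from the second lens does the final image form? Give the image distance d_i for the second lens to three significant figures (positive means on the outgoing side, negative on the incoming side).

Applying the thin-lens equation to the first lens, 1/6.5 = 1/12.5 + 1/d_i1, which gives d_i1 = 13.542 cm.
Since 13.542 cm > 11.5 cm, the first image lies past the second lens and serves as a virtual object: d_o2 = L - d_i1 = -2.042 cm.
Applying the thin-lens equation again with f_2 = -12 cm and d_o2 = -2.042 cm gives d_i2 = 2.460 cm.

2.46 cm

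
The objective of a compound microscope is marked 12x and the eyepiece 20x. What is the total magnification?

240

The overall magnification of a compound microscope is the product of the objective and eyepiece magnifications:
M = M_obj x M_eye = 12 x 20 = 240.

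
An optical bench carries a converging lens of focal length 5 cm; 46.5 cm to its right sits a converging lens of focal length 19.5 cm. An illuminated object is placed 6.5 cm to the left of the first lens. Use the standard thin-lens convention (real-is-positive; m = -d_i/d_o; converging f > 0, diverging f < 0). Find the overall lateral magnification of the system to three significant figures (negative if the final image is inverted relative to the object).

First lens: d_i1 = 1/(1/5 - 1/6.5) = 21.667 cm.
m_1 = -(21.667)/6.5 = -3.3333.
Object distance for lens 2: d_o2 = 46.5 - 21.667 = 24.833 cm.
Second lens: d_i2 = 1/(1/19.5 - 1/(24.833)) = 90.797 cm.
m_2 = -(90.797)/(24.833) = -3.6562.
Overall magnification: m = m_1 m_2 = 12.1875.

12.2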